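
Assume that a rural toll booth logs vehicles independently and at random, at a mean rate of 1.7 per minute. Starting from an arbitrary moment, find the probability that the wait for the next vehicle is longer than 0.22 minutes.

0.6880

The wait for the next event is exponential with rate λ = 1.7 per minute.
P(T > 0.22) = e^(−λt) = e^(−1.7 × 0.22) = e^(−0.374) ≈ 0.6880.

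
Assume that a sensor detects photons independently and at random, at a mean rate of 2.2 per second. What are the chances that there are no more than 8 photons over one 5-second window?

Over the interval, μ = 2.2 × 5 = 11 (a 5-second window = 5 seconds).
P(N ≤ 8) = Σ_{j=0}^{8} e^(−μ) μ^j/j! ≈ 0.2320.

0.2320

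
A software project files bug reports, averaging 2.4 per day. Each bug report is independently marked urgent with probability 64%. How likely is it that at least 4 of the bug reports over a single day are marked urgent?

0.0702

Thinning: the bug reports that are marked urgent themselves form a Poisson process with rate 0.64 × 2.4 = 1.536 per day.
So μ = 1.536.
P(N ≥ 4) = 1 − P(N ≤ 3) ≈ 0.0702.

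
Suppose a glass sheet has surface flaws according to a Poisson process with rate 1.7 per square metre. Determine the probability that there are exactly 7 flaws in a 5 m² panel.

Over the interval, μ = 1.7 × 5 = 8.5 (a 5 m² panel = 5 square metres).
P(N = 7) = e^(−μ) μ^7/7! = e^(−8.5) · 8.5^7/5040 ≈ 0.1294.

0.1294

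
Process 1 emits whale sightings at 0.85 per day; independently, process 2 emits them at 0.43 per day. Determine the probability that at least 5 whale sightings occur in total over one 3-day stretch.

0.3399

Independent Poisson processes superpose: combined rate λ = 0.85 + 0.43 = 1.28 per day.
Over the interval, μ = 1.28 × 3 = 3.84 (a 3-day stretch = 3 days).
P(N ≥ 5) = 1 − P(N ≤ 4) ≈ 0.3399.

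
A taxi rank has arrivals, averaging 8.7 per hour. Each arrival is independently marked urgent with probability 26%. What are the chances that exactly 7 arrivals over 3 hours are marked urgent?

Thinning: the arrivals that are marked urgent themselves form a Poisson process with rate 0.26 × 8.7 = 2.262 per hour.
Over the interval, μ = 2.262 × 3 = 6.786 (3 hours).
P(N = 7) = e^(−6.786) · 6.786^7/7! ≈ 0.1485.

0.1485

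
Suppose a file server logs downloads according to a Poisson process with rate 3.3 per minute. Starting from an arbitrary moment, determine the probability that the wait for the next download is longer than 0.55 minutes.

0.1628

The wait for the next event is exponential with rate λ = 3.3 per minute.
P(T > 0.55) = e^(−λt) = e^(−3.3 × 0.55) = e^(−1.815) ≈ 0.1628.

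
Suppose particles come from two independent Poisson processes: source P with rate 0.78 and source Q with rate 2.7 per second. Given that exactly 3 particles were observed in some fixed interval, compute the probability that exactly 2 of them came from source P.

Given the total, each event is independently from source P with probability p = λ_P/(λ_P+λ_Q) = 0.78/3.48 ≈ 0.2241.
So K ~ Binomial(3, 0.78/3.48): P(K = 2) = C(3,2) · (0.78/3.48)^2 · (2.7/3.48)^1 ≈ 0.1169.

0.1169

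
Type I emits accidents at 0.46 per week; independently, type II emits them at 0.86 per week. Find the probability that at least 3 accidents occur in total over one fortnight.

0.4916

Independent Poisson processes superpose: combined rate λ = 0.46 + 0.86 = 1.32 per week.
Over the interval, μ = 1.32 × 2 = 2.64 (a fortnight = 2 weeks).
P(N ≥ 3) = 1 − P(N ≤ 2) ≈ 0.4916.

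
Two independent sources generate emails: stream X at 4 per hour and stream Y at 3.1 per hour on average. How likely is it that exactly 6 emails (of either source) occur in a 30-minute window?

Independent Poisson processes superpose: combined rate λ = 4 + 3.1 = 7.1 per hour.
Over the interval, μ = 7.1 × 0.5 = 3.55 (a 30-minute window = 0.5 hours).
P(N = 6) = e^(−3.55) · 3.55^6/6! ≈ 0.0799.

0.0799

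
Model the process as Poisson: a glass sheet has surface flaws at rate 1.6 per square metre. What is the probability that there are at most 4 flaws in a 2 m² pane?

0.7806

Over the interval, μ = 1.6 × 2 = 3.2 (a 2 m² pane = 2 square metres).
P(N ≤ 4) = Σ_{j=0}^{4} e^(−μ) μ^j/j! ≈ 0.7806.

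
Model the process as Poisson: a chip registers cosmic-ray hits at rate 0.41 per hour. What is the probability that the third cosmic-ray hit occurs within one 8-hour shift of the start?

0.6365

Over the interval, μ = 0.41 × 8 = 3.28 (an 8-hour shift = 8 hours).
The third arrival falls in the interval iff at least 3 events occur there: P(S_3 ≤ t) = P(N ≥ 3) = 1 − P(N ≤ 2) ≈ 0.6365.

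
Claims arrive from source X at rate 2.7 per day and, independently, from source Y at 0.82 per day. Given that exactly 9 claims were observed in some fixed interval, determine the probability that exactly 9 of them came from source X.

Given the total, each event is independently from source X with probability p = λ_X/(λ_X+λ_Y) = 2.7/3.52 ≈ 0.7670.
So K ~ Binomial(9, 2.7/3.52): P(K = 9) = C(9,9) · (2.7/3.52)^9 · (0.82/3.52)^0 ≈ 0.0919.

0.0919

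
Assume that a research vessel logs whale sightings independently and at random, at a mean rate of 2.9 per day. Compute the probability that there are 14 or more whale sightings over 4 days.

0.2770

Over the interval, μ = 2.9 × 4 = 11.6 (4 days).
P(N ≥ 14) = 1 − P(N ≤ 13) = 1 − Σ_{j=0}^{13} e^(−μ) μ^j/j! ≈ 0.2770.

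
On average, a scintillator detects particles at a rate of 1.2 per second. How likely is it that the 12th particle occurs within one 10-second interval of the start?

Over the interval, μ = 1.2 × 10 = 12 (a 10-second interval = 10 seconds).
The 12th arrival falls in the interval iff at least 12 events occur there: P(S_12 ≤ t) = P(N ≥ 12) = 1 − P(N ≤ 11) ≈ 0.5384.

0.5384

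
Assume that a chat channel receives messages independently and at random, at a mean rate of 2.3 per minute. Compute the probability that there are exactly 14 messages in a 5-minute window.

0.0822

Over the interval, μ = 2.3 × 5 = 11.5 (a 5-minute window = 5 minutes).
P(N = 14) = e^(−μ) μ^14/14! = e^(−11.5) · 11.5^14/87178291200 ≈ 0.0822.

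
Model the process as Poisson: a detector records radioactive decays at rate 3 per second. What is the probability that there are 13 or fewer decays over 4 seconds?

Over the interval, μ = 3 × 4 = 12 (4 seconds).
P(N ≤ 13) = Σ_{j=0}^{13} e^(−μ) μ^j/j! ≈ 0.6815.

0.6815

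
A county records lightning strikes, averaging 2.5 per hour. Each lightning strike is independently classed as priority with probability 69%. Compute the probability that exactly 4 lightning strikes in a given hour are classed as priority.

Thinning: the lightning strikes that are classed as priority themselves form a Poisson process with rate 0.69 × 2.5 = 1.725 per hour.
So μ = 1.725.
P(N = 4) = e^(−1.725) · 1.725^4/4! ≈ 0.0657.

0.0657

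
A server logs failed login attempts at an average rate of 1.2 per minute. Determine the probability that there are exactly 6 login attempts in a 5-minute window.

Over the interval, μ = 1.2 × 5 = 6 (a 5-minute window = 5 minutes).
P(N = 6) = e^(−μ) μ^6/6! = e^(−6) · 6^6/720 ≈ 0.1606.

0.1606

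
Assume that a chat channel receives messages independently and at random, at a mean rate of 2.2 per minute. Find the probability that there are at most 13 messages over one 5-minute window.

0.7813

Over the interval, μ = 2.2 × 5 = 11 (a 5-minute window = 5 minutes).
P(N ≤ 13) = Σ_{j=0}^{13} e^(−μ) μ^j/j! ≈ 0.7813.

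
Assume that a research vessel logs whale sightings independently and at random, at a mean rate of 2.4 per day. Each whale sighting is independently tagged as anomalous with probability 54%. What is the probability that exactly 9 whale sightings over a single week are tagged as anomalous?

Thinning: the whale sightings that are tagged as anomalous themselves form a Poisson process with rate 0.54 × 2.4 = 1.296 per day.
Over the interval, μ = 1.296 × 7 = 9.072 (a week = 7 days).
P(N = 9) = e^(−9.072) · 9.072^9/9! ≈ 0.1317.

0.1317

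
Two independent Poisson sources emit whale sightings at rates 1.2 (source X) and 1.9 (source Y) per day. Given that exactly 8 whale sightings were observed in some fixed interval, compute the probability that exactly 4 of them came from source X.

Given the total, each event is independently from source X with probability p = λ_X/(λ_X+λ_Y) = 1.2/3.1 ≈ 0.3871.
So K ~ Binomial(8, 1.2/3.1): P(K = 4) = C(8,4) · (1.2/3.1)^4 · (1.9/3.1)^4 ≈ 0.2218.

0.2218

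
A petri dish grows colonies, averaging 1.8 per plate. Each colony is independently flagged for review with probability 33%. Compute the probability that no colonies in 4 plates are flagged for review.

0.0929

Thinning: the colonies that are flagged for review themselves form a Poisson process with rate 0.33 × 1.8 = 0.594 per plate.
Over the interval, μ = 0.594 × 4 = 2.376 (4 plates).
P(N = 0) = e^(−2.376) · 2.376^0/0! ≈ 0.0929.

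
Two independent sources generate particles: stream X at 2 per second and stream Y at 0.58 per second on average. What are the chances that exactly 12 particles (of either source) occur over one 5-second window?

Independent Poisson processes superpose: combined rate λ = 2 + 0.58 = 2.58 per second.
Over the interval, μ = 2.58 × 5 = 12.9 (a 5-second window = 5 seconds).
P(N = 12) = e^(−12.9) · 12.9^12/12! ≈ 0.1107.

0.1107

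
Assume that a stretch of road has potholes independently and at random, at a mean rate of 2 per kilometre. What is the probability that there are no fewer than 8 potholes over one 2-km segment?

0.0511

Over the interval, μ = 2 × 2 = 4 (a 2-km segment = 2 kilometres).
P(N ≥ 8) = 1 − P(N ≤ 7) = 1 − Σ_{j=0}^{7} e^(−μ) μ^j/j! ≈ 0.0511.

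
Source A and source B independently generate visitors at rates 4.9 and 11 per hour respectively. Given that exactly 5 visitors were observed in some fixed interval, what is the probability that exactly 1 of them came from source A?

Given the total, each event is independently from source A with probability p = λ_A/(λ_A+λ_B) = 4.9/15.9 ≈ 0.3082.
So K ~ Binomial(5, 4.9/15.9): P(K = 1) = C(5,1) · (4.9/15.9)^1 · (11/15.9)^4 ≈ 0.3530.

0.3530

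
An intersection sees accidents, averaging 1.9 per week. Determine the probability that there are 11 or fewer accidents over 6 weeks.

0.5316

Over the interval, μ = 1.9 × 6 = 11.4 (6 weeks).
P(N ≤ 11) = Σ_{j=0}^{11} e^(−μ) μ^j/j! ≈ 0.5316.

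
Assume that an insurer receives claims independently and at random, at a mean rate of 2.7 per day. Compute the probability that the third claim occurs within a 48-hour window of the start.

0.9052

Over the interval, μ = 2.7 × 2 = 5.4 (a 48-hour window = 2 days).
The third arrival falls in the interval iff at least 3 events occur there: P(S_3 ≤ t) = P(N ≥ 3) = 1 − P(N ≤ 2) ≈ 0.9052.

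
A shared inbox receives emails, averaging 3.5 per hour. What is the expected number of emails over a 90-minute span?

5.25

E[N] = λt = 3.5 × 1.5 = 5.25 (a 90-minute span = 1.5 hours).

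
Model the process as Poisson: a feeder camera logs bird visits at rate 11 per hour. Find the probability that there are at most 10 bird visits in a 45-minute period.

0.7903

Over the interval, μ = 11 × 0.75 = 8.25 (a 45-minute period = 0.75 hours).
P(N ≤ 10) = Σ_{j=0}^{10} e^(−μ) μ^j/j! ≈ 0.7903.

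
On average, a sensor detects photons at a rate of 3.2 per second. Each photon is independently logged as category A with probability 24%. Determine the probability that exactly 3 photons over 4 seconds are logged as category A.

0.2239

Thinning: the photons that are logged as category A themselves form a Poisson process with rate 0.24 × 3.2 = 0.768 per second.
Over the interval, μ = 0.768 × 4 = 3.072 (4 seconds).
P(N = 3) = e^(−3.072) · 3.072^3/3! ≈ 0.2239.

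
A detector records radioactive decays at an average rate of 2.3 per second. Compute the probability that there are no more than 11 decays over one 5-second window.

Over the interval, μ = 2.3 × 5 = 11.5 (a 5-second window = 5 seconds).
P(N ≤ 11) = Σ_{j=0}^{11} e^(−μ) μ^j/j! ≈ 0.5198.

0.5198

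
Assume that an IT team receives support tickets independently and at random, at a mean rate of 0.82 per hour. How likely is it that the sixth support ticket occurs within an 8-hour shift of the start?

Over the interval, μ = 0.82 × 8 = 6.56 (an 8-hour shift = 8 hours).
The sixth arrival falls in the interval iff at least 6 events occur there: P(S_6 ≤ t) = P(N ≥ 6) = 1 − P(N ≤ 5) ≈ 0.6396.

0.6396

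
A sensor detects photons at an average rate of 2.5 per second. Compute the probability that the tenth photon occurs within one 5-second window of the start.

Over the interval, μ = 2.5 × 5 = 12.5 (a 5-second window = 5 seconds).
The tenth arrival falls in the interval iff at least 10 events occur there: P(S_10 ≤ t) = P(N ≥ 10) = 1 − P(N ≤ 9) ≈ 0.7986.

0.7986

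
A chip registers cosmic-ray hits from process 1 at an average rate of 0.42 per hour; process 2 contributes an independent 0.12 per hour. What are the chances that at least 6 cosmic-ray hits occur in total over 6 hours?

Independent Poisson processes superpose: combined rate λ = 0.42 + 0.12 = 0.54 per hour.
Over the interval, μ = 0.54 × 6 = 3.24 (6 hours).
P(N ≥ 6) = 1 − P(N ≤ 5) ≈ 0.1100.

0.1100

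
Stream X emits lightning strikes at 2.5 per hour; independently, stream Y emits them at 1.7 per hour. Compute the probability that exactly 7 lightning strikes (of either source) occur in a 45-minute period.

Independent Poisson processes superpose: combined rate λ = 2.5 + 1.7 = 4.2 per hour.
Over the interval, μ = 4.2 × 0.75 = 3.15 (a 45-minute period = 0.75 hours).
P(N = 7) = e^(−3.15) · 3.15^7/7! ≈ 0.0262.

0.0262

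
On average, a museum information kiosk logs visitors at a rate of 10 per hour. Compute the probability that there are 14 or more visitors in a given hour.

With mean μ = 10 per hour,
P(N ≥ 14) = 1 − P(N ≤ 13) = 1 − Σ_{j=0}^{13} e^(−μ) μ^j/j! ≈ 0.1355.

0.1355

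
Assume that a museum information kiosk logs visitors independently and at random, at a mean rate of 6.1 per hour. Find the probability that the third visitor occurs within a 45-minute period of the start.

0.8347

Over the interval, μ = 6.1 × 0.75 = 4.575 (a 45-minute period = 0.75 hours).
The third arrival falls in the interval iff at least 3 events occur there: P(S_3 ≤ t) = P(N ≥ 3) = 1 − P(N ≤ 2) ≈ 0.8347.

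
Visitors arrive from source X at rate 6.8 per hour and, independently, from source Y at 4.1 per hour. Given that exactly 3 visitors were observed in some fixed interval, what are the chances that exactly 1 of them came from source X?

Given the total, each event is independently from source X with probability p = λ_X/(λ_X+λ_Y) = 6.8/10.9 ≈ 0.6239.
So K ~ Binomial(3, 6.8/10.9): P(K = 1) = C(3,1) · (6.8/10.9)^1 · (4.1/10.9)^2 ≈ 0.2648.

0.2648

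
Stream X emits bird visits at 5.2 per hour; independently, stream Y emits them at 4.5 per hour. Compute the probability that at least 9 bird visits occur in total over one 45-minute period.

Independent Poisson processes superpose: combined rate λ = 5.2 + 4.5 = 9.7 per hour.
Over the interval, μ = 9.7 × 0.75 = 7.275 (a 45-minute period = 0.75 hours).
P(N ≥ 9) = 1 − P(N ≤ 8) ≈ 0.3074.

0.3074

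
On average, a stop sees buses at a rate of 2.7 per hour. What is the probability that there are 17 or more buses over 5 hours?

0.2025

Over the interval, μ = 2.7 × 5 = 13.5 (5 hours).
P(N ≥ 17) = 1 − P(N ≤ 16) = 1 − Σ_{j=0}^{16} e^(−μ) μ^j/j! ≈ 0.2025.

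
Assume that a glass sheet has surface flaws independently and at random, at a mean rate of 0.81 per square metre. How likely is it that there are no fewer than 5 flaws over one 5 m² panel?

Over the interval, μ = 0.81 × 5 = 4.05 (a 5 m² panel = 5 square metres).
P(N ≥ 5) = 1 − P(N ≤ 4) = 1 − Σ_{j=0}^{4} e^(−μ) μ^j/j! ≈ 0.3809.

0.3809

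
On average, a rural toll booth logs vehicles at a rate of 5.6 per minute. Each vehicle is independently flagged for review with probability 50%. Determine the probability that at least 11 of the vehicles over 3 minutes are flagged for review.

0.2257

Thinning: the vehicles that are flagged for review themselves form a Poisson process with rate 0.5 × 5.6 = 2.8 per minute.
Over the interval, μ = 2.8 × 3 = 8.4 (3 minutes).
P(N ≥ 11) = 1 − P(N ≤ 10) ≈ 0.2257.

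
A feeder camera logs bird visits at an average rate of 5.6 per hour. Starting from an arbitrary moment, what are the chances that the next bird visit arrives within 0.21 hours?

Inter-arrival times are exponential with rate λ = 5.6 per hour.
P(T ≤ 0.21) = 1 − e^(−λt) = 1 − e^(−5.6 × 0.21) = 1 − e^(−1.176) ≈ 0.6915.

0.6915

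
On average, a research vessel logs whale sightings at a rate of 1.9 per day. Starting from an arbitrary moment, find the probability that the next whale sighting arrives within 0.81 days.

0.7854

Inter-arrival times are exponential with rate λ = 1.9 per day.
P(T ≤ 0.81) = 1 − e^(−λt) = 1 − e^(−1.9 × 0.81) = 1 − e^(−1.539) ≈ 0.7854.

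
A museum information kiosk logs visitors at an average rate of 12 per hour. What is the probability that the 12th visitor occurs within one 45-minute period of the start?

0.1970

Over the interval, μ = 12 × 0.75 = 9 (a 45-minute period = 0.75 hours).
The 12th arrival falls in the interval iff at least 12 events occur there: P(S_12 ≤ t) = P(N ≥ 12) = 1 − P(N ≤ 11) ≈ 0.1970.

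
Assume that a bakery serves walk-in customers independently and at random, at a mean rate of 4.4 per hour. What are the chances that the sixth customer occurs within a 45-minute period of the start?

Over the interval, μ = 4.4 × 0.75 = 3.3 (a 45-minute period = 0.75 hours).
The sixth arrival falls in the interval iff at least 6 events occur there: P(S_6 ≤ t) = P(N ≥ 6) = 1 − P(N ≤ 5) ≈ 0.1171.

0.1171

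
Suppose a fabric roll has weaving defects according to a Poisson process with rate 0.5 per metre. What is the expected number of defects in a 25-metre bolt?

E[N] = λt = 0.5 × 25 = 12.5 (a 25-metre bolt = 25 metres).

12.5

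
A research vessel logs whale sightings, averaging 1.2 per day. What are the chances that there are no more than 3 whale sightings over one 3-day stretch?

0.5152

Over the interval, μ = 1.2 × 3 = 3.6 (a 3-day stretch = 3 days).
P(N ≤ 3) = Σ_{j=0}^{3} e^(−μ) μ^j/j! ≈ 0.5152.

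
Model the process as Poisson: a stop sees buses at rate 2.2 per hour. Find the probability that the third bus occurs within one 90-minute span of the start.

Over the interval, μ = 2.2 × 1.5 = 3.3 (a 90-minute span = 1.5 hours).
The third arrival falls in the interval iff at least 3 events occur there: P(S_3 ≤ t) = P(N ≥ 3) = 1 − P(N ≤ 2) ≈ 0.6406.

0.6406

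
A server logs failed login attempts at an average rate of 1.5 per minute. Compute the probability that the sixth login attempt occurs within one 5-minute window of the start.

0.7586

Over the interval, μ = 1.5 × 5 = 7.5 (a 5-minute window = 5 minutes).
The sixth arrival falls in the interval iff at least 6 events occur there: P(S_6 ≤ t) = P(N ≥ 6) = 1 − P(N ≤ 5) ≈ 0.7586.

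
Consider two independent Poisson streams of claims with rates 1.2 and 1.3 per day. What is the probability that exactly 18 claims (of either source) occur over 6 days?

0.0706

Independent Poisson processes superpose: combined rate λ = 1.2 + 1.3 = 2.5 per day.
Over the interval, μ = 2.5 × 6 = 15 (6 days).
P(N = 18) = e^(−15) · 15^18/18! ≈ 0.0706.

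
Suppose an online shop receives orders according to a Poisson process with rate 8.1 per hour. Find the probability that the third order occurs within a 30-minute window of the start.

0.7691

Over the interval, μ = 8.1 × 0.5 = 4.05 (a 30-minute window = 0.5 hours).
The third arrival falls in the interval iff at least 3 events occur there: P(S_3 ≤ t) = P(N ≥ 3) = 1 − P(N ≤ 2) ≈ 0.7691.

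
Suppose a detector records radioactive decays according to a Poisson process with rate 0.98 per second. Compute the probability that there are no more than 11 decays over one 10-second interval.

Over the interval, μ = 0.98 × 10 = 9.8 (a 10-second interval = 10 seconds).
P(N ≤ 11) = Σ_{j=0}^{11} e^(−μ) μ^j/j! ≈ 0.7193.

0.7193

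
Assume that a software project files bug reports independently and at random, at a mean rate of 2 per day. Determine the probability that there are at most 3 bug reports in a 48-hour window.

0.4335

Over the interval, μ = 2 × 2 = 4 (a 48-hour window = 2 days).
P(N ≤ 3) = Σ_{j=0}^{3} e^(−μ) μ^j/j! ≈ 0.4335.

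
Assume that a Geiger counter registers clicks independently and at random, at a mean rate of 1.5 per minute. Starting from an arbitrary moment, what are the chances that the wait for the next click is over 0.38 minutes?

The wait for the next event is exponential with rate λ = 1.5 per minute.
P(T > 0.38) = e^(−λt) = e^(−1.5 × 0.38) = e^(−0.57) ≈ 0.5655.

0.5655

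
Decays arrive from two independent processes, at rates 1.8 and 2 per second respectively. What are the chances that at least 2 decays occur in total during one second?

Independent Poisson processes superpose: combined rate λ = 1.8 + 2 = 3.8 per second.
So μ = 3.8.
P(N ≥ 2) = 1 − P(N ≤ 1) ≈ 0.8926.

0.8926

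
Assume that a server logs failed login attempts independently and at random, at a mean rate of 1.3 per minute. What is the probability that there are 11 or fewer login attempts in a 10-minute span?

Over the interval, μ = 1.3 × 10 = 13 (a 10-minute span = 10 minutes).
P(N ≤ 11) = Σ_{j=0}^{11} e^(−μ) μ^j/j! ≈ 0.3532.

0.3532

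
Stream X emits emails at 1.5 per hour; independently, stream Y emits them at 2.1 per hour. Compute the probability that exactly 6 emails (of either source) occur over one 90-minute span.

0.1555

Independent Poisson processes superpose: combined rate λ = 1.5 + 2.1 = 3.6 per hour.
Over the interval, μ = 3.6 × 1.5 = 5.4 (a 90-minute span = 1.5 hours).
P(N = 6) = e^(−5.4) · 5.4^6/6! ≈ 0.1555.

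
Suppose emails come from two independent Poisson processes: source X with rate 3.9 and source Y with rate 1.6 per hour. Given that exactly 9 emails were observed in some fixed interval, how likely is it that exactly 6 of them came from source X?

Given the total, each event is independently from source X with probability p = λ_X/(λ_X+λ_Y) = 3.9/5.5 ≈ 0.7091.
So K ~ Binomial(9, 3.9/5.5): P(K = 6) = C(9,6) · (3.9/5.5)^6 · (1.6/5.5)^3 ≈ 0.2629.

0.2629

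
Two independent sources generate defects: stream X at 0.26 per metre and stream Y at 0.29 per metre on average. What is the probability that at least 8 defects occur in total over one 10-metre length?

Independent Poisson processes superpose: combined rate λ = 0.26 + 0.29 = 0.55 per metre.
Over the interval, μ = 0.55 × 10 = 5.5 (a 10-metre length = 10 metres).
P(N ≥ 8) = 1 − P(N ≤ 7) ≈ 0.1905.

0.1905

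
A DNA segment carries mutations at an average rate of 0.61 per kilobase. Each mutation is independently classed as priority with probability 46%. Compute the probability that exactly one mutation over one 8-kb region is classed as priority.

0.2378

Thinning: the mutations that are classed as priority themselves form a Poisson process with rate 0.46 × 0.61 = 0.2806 per kilobase.
Over the interval, μ = 0.2806 × 8 = 2.2448 (an 8-kb region = 8 kilobases).
P(N = 1) = e^(−2.2448) · 2.2448^1/1! ≈ 0.2378.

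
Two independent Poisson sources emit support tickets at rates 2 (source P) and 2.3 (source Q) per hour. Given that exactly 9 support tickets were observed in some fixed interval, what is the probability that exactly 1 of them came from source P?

0.0280

Given the total, each event is independently from source P with probability p = λ_P/(λ_P+λ_Q) = 2/4.3 ≈ 0.4651.
So K ~ Binomial(9, 2/4.3): P(K = 1) = C(9,1) · (2/4.3)^1 · (2.3/4.3)^8 ≈ 0.0280.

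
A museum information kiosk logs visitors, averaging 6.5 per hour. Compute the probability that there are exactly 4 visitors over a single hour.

With mean μ = 6.5 per hour,
P(N = 4) = e^(−μ) μ^4/4! = e^(−6.5) · 6.5^4/24 ≈ 0.1118.

0.1118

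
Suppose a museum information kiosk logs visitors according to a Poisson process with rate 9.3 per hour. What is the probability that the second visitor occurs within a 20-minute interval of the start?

0.8153

Over the interval, μ = 9.3 × 1/3 = 3.1 (a 20-minute interval = 1/3 hours).
The second arrival falls in the interval iff at least 2 events occur there: P(S_2 ≤ t) = P(N ≥ 2) = 1 − P(N ≤ 1) ≈ 0.8153.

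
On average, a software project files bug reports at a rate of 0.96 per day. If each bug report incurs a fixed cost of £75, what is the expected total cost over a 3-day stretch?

E[N] = 0.96 × 3 = 2.88 (a 3-day stretch = 3 days); E[cost] = 2.88 × £75 = £216.

£216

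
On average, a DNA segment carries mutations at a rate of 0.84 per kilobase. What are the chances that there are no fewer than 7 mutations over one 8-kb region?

0.5078

Over the interval, μ = 0.84 × 8 = 6.72 (an 8-kb region = 8 kilobases).
P(N ≥ 7) = 1 − P(N ≤ 6) = 1 − Σ_{j=0}^{6} e^(−μ) μ^j/j! ≈ 0.5078.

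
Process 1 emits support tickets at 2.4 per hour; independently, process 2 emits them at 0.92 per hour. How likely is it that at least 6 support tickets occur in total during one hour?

0.1195

Independent Poisson processes superpose: combined rate λ = 2.4 + 0.92 = 3.32 per hour.
So μ = 3.32.
P(N ≥ 6) = 1 − P(N ≤ 5) ≈ 0.1195.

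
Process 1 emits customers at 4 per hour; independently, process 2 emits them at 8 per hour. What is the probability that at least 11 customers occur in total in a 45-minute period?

Independent Poisson processes superpose: combined rate λ = 4 + 8 = 12 per hour.
Over the interval, μ = 12 × 0.75 = 9 (a 45-minute period = 0.75 hours).
P(N ≥ 11) = 1 − P(N ≤ 10) ≈ 0.2940.

0.2940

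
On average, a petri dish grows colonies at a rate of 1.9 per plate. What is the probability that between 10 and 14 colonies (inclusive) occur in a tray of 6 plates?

Over the interval, μ = 1.9 × 6 = 11.4 (a tray of 6 plates = 6 plates).
P(10 ≤ N ≤ 14) = Σ_{j=10}^{14} e^(−11.4) · 11.4^j/j! ≈ 0.5247.

0.5247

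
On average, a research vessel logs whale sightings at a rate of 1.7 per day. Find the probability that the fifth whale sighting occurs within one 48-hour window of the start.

0.2558

Over the interval, μ = 1.7 × 2 = 3.4 (a 48-hour window = 2 days).
The fifth arrival falls in the interval iff at least 5 events occur there: P(S_5 ≤ t) = P(N ≥ 5) = 1 − P(N ≤ 4) ≈ 0.2558.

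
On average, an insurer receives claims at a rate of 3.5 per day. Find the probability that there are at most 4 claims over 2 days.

0.1730

Over the interval, μ = 3.5 × 2 = 7 (2 days).
P(N ≤ 4) = Σ_{j=0}^{4} e^(−μ) μ^j/j! ≈ 0.1730.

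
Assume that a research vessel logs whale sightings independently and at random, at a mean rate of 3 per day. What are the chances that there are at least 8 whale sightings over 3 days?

0.6761

Over the interval, μ = 3 × 3 = 9 (3 days).
P(N ≥ 8) = 1 − P(N ≤ 7) = 1 − Σ_{j=0}^{7} e^(−μ) μ^j/j! ≈ 0.6761.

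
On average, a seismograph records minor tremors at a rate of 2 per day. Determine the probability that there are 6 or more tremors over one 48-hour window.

0.2149

Over the interval, μ = 2 × 2 = 4 (a 48-hour window = 2 days).
P(N ≥ 6) = 1 − P(N ≤ 5) = 1 − Σ_{j=0}^{5} e^(−μ) μ^j/j! ≈ 0.2149.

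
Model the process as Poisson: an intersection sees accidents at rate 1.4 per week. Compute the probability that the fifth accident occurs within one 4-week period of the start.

Over the interval, μ = 1.4 × 4 = 5.6 (a 4-week period = 4 weeks).
The fifth arrival falls in the interval iff at least 5 events occur there: P(S_5 ≤ t) = P(N ≥ 5) = 1 − P(N ≤ 4) ≈ 0.6578.

0.6578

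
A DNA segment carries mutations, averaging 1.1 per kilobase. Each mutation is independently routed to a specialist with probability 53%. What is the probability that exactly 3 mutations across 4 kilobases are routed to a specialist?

Thinning: the mutations that are routed to a specialist themselves form a Poisson process with rate 0.53 × 1.1 = 0.583 per kilobase.
Over the interval, μ = 0.583 × 4 = 2.332 (4 kilobases).
P(N = 3) = e^(−2.332) · 2.332^3/3! ≈ 0.2052.

0.2052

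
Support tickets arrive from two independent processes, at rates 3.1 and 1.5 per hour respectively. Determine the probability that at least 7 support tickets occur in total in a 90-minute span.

0.5353

Independent Poisson processes superpose: combined rate λ = 3.1 + 1.5 = 4.6 per hour.
Over the interval, μ = 4.6 × 1.5 = 6.9 (a 90-minute span = 1.5 hours).
P(N ≥ 7) = 1 − P(N ≤ 6) ≈ 0.5353.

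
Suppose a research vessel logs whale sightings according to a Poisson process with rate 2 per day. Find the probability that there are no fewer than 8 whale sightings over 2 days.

0.0511

Over the interval, μ = 2 × 2 = 4 (2 days).
P(N ≥ 8) = 1 − P(N ≤ 7) = 1 − Σ_{j=0}^{7} e^(−μ) μ^j/j! ≈ 0.0511.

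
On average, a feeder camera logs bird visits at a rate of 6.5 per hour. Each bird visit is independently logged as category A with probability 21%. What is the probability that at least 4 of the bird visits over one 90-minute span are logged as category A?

Thinning: the bird visits that are logged as category A themselves form a Poisson process with rate 0.21 × 6.5 = 1.365 per hour.
Over the interval, μ = 1.365 × 1.5 = 2.0475 (a 90-minute span = 1.5 hours).
P(N ≥ 4) = 1 − P(N ≤ 3) ≈ 0.1515.

0.1515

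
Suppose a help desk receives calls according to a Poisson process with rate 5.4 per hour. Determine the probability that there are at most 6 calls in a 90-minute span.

Over the interval, μ = 5.4 × 1.5 = 8.1 (a 90-minute span = 1.5 hours).
P(N ≤ 6) = Σ_{j=0}^{6} e^(−μ) μ^j/j! ≈ 0.3013.

0.3013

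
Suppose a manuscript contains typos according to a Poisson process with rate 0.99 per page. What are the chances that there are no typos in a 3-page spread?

0.0513

Over the interval, μ = 0.99 × 3 = 2.97 (a 3-page spread = 3 pages).
P(N = 0) = e^(−μ) μ^0/0! = e^(−2.97) · 2.97^0/1 ≈ 0.0513.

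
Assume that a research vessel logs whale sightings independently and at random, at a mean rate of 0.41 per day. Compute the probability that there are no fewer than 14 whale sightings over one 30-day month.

Over the interval, μ = 0.41 × 30 = 12.3 (a 30-day month = 30 days).
P(N ≥ 14) = 1 − P(N ≤ 13) = 1 − Σ_{j=0}^{13} e^(−μ) μ^j/j! ≈ 0.3505.

0.3505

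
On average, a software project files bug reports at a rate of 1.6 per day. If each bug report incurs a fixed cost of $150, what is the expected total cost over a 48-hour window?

$480

E[N] = 1.6 × 2 = 3.2 (a 48-hour window = 2 days); E[cost] = 3.2 × $150 = $480.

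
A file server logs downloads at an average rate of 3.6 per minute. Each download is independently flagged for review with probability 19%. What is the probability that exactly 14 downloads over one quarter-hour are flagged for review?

0.0575

Thinning: the downloads that are flagged for review themselves form a Poisson process with rate 0.19 × 3.6 = 0.684 per minute.
Over the interval, μ = 0.684 × 15 = 10.26 (a quarter-hour = 15 minutes).
P(N = 14) = e^(−10.26) · 10.26^14/14! ≈ 0.0575.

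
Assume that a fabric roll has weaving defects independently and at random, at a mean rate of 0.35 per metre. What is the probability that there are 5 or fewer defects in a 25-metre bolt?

Over the interval, μ = 0.35 × 25 = 8.75 (a 25-metre bolt = 25 metres).
P(N ≤ 5) = Σ_{j=0}^{5} e^(−μ) μ^j/j! ≈ 0.1317.

0.1317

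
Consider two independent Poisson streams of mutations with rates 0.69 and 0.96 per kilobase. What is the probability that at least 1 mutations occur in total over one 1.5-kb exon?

Independent Poisson processes superpose: combined rate λ = 0.69 + 0.96 = 1.65 per kilobase.
Over the interval, μ = 1.65 × 1.5 = 2.475 (a 1.5-kb exon = 1.5 kilobases).
P(N ≥ 1) = 1 − P(N ≤ 0) ≈ 0.9158.

0.9158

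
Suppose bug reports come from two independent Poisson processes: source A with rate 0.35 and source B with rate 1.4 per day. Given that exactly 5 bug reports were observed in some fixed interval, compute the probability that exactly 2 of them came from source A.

0.2048

Given the total, each event is independently from source A with probability p = λ_A/(λ_A+λ_B) = 0.35/1.75 = 0.2000.
So K ~ Binomial(5, 0.35/1.75): P(K = 2) = C(5,2) · (0.35/1.75)^2 · (1.4/1.75)^3 ≈ 0.2048.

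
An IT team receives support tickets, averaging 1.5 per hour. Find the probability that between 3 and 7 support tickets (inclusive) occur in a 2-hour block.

Over the interval, μ = 1.5 × 2 = 3 (a 2-hour block = 2 hours).
P(3 ≤ N ≤ 7) = Σ_{j=3}^{7} e^(−3) · 3^j/j! ≈ 0.5649.

0.5649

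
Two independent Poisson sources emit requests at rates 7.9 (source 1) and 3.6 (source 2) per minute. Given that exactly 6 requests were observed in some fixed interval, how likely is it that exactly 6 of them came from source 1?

Given the total, each event is independently from source 1 with probability p = λ_1/(λ_1+λ_2) = 7.9/11.5 ≈ 0.6870.
So K ~ Binomial(6, 7.9/11.5): P(K = 6) = C(6,6) · (7.9/11.5)^6 · (3.6/11.5)^0 ≈ 0.1051.

0.1051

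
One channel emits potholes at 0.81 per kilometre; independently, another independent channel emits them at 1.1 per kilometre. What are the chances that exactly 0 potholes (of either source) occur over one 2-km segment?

0.0219

Independent Poisson processes superpose: combined rate λ = 0.81 + 1.1 = 1.91 per kilometre.
Over the interval, μ = 1.91 × 2 = 3.82 (a 2-km segment = 2 kilometres).
P(N = 0) = e^(−3.82) · 3.82^0/0! ≈ 0.0219.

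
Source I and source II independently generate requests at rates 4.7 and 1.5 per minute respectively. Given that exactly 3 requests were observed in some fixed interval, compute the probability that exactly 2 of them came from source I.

0.4171

Given the total, each event is independently from source I with probability p = λ_I/(λ_I+λ_II) = 4.7/6.2 ≈ 0.7581.
So K ~ Binomial(3, 4.7/6.2): P(K = 2) = C(3,2) · (4.7/6.2)^2 · (1.5/6.2)^1 ≈ 0.4171.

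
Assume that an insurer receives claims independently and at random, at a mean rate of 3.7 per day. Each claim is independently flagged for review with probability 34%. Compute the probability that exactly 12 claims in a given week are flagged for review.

0.0680

Thinning: the claims that are flagged for review themselves form a Poisson process with rate 0.34 × 3.7 = 1.258 per day.
Over the interval, μ = 1.258 × 7 = 8.806 (a week = 7 days).
P(N = 12) = e^(−8.806) · 8.806^12/12! ≈ 0.0680.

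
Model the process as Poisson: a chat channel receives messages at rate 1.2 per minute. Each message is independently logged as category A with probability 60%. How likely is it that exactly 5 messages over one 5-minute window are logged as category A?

Thinning: the messages that are logged as category A themselves form a Poisson process with rate 0.6 × 1.2 = 0.72 per minute.
Over the interval, μ = 0.72 × 5 = 3.6 (a 5-minute window = 5 minutes).
P(N = 5) = e^(−3.6) · 3.6^5/5! ≈ 0.1377.

0.1377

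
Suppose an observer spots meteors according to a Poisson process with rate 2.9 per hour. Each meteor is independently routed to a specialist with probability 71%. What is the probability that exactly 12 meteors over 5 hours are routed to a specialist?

Thinning: the meteors that are routed to a specialist themselves form a Poisson process with rate 0.71 × 2.9 = 2.059 per hour.
Over the interval, μ = 2.059 × 5 = 10.295 (5 hours).
P(N = 12) = e^(−10.295) · 10.295^12/12! ≈ 0.1000.

0.1000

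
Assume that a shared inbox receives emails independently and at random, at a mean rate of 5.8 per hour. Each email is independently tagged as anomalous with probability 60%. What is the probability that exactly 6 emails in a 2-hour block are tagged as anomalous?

0.1498

Thinning: the emails that are tagged as anomalous themselves form a Poisson process with rate 0.6 × 5.8 = 3.48 per hour.
Over the interval, μ = 3.48 × 2 = 6.96 (a 2-hour block = 2 hours).
P(N = 6) = e^(−6.96) · 6.96^6/6! ≈ 0.1498.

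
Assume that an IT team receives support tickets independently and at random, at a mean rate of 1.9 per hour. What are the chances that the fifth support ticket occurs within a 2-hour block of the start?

0.3322

Over the interval, μ = 1.9 × 2 = 3.8 (a 2-hour block = 2 hours).
The fifth arrival falls in the interval iff at least 5 events occur there: P(S_5 ≤ t) = P(N ≥ 5) = 1 − P(N ≤ 4) ≈ 0.3322.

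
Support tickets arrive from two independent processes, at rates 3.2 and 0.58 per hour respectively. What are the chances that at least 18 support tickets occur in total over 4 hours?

0.2614

Independent Poisson processes superpose: combined rate λ = 3.2 + 0.58 = 3.78 per hour.
Over the interval, μ = 3.78 × 4 = 15.12 (4 hours).
P(N ≥ 18) = 1 − P(N ≤ 17) ≈ 0.2614.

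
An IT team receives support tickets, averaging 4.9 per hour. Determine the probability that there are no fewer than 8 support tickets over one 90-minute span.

Over the interval, μ = 4.9 × 1.5 = 7.35 (a 90-minute span = 1.5 hours).
P(N ≥ 8) = 1 − P(N ≤ 7) = 1 − Σ_{j=0}^{7} e^(−μ) μ^j/j! ≈ 0.4533.

0.4533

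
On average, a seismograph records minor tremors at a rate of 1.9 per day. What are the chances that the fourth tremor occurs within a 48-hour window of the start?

Over the interval, μ = 1.9 × 2 = 3.8 (a 48-hour window = 2 days).
The fourth arrival falls in the interval iff at least 4 events occur there: P(S_4 ≤ t) = P(N ≥ 4) = 1 − P(N ≤ 3) ≈ 0.5265.

0.5265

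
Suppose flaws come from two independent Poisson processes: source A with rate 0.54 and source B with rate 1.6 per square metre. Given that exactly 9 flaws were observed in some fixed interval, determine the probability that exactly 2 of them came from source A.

Given the total, each event is independently from source A with probability p = λ_A/(λ_A+λ_B) = 0.54/2.14 ≈ 0.2523.
So K ~ Binomial(9, 0.54/2.14): P(K = 2) = C(9,2) · (0.54/2.14)^2 · (1.6/2.14)^7 ≈ 0.2994.

0.2994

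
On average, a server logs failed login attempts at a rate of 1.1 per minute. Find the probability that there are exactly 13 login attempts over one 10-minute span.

0.0926

Over the interval, μ = 1.1 × 10 = 11 (a 10-minute span = 10 minutes).
P(N = 13) = e^(−μ) μ^13/13! = e^(−11) · 11^13/6227020800 ≈ 0.0926.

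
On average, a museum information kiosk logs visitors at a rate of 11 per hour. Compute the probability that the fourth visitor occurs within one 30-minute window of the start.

Over the interval, μ = 11 × 0.5 = 5.5 (a 30-minute window = 0.5 hours).
The fourth arrival falls in the interval iff at least 4 events occur there: P(S_4 ≤ t) = P(N ≥ 4) = 1 − P(N ≤ 3) ≈ 0.7983.

0.7983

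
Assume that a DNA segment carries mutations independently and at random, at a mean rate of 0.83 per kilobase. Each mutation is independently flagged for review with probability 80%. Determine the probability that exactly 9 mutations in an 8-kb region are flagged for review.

Thinning: the mutations that are flagged for review themselves form a Poisson process with rate 0.8 × 0.83 = 0.664 per kilobase.
Over the interval, μ = 0.664 × 8 = 5.312 (an 8-kb region = 8 kilobases).
P(N = 9) = e^(−5.312) · 5.312^9/9! ≈ 0.0458.

0.0458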